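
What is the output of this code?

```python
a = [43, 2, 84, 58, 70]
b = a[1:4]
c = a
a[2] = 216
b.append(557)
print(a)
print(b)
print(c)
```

Key concept: slice vs alias.
Step by step:
`a = [43, 2, 84, 58, 70]` → a = [43, 2, 84, 58, 70]
`b = a[1:4]` → b = [2, 84, 58]
`c = a` → c = [43, 2, 84, 58, 70] (same object as a)
`a[2] = 216` → a = [43, 2, 216, 58, 70] (same object as c); c = [43, 2, 216, 58, 70] (same object as a)
`b.append(557)` → b = [2, 84, 58, 557]
`print(a)` → prints [43, 2, 216, 58, 70]
`print(b)` → prints [2, 84, 58, 557]
`print(c)` → prints [43, 2, 216, 58, 70]

Answer:
[43, 2, 216, 58, 70]
[2, 84, 58, 557]
[43, 2, 216, 58, 70]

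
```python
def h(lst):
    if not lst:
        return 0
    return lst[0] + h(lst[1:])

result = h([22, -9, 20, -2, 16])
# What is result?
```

22 + (-9) + 20 + (-2) + 16 + 0 = 47

Answer: 47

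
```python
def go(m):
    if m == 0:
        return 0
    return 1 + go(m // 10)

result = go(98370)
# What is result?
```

Count of digits of 98370: 5

Answer: 5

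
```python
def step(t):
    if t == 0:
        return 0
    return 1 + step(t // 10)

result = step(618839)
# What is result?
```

Count of digits of 618839: 6

Answer: 6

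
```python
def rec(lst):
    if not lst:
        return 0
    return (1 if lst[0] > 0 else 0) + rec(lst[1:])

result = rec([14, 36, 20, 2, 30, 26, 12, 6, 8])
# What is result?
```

Count of positive elements in [14, 36, 20, 2, 30, 26, 12, 6, 8] = 9

Answer: 9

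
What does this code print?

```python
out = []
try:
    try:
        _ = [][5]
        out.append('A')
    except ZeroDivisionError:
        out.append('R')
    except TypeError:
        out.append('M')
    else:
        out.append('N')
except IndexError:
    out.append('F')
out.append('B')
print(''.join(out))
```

Execution trace: 'F' (outer except IndexError) → 'B' (after the try/except). Output: FB

Answer: FB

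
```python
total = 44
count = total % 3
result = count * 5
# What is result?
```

Trace:
`total = 44` → total = 44
`count = total % 3` → count = 2
`result = count * 5` → result = 10
So result = 10

Answer: 10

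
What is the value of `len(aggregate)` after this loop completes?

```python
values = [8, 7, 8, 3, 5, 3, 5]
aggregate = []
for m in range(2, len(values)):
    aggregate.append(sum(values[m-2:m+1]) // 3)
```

Number of 3-element averages
`aggregate` takes the values: [] → [7] → [7, 6] → [7, 6, 5] → [7, 6, 5, 3] → [7, 6, 5, 3, 4]
So `len(aggregate)` = 5

Answer: 5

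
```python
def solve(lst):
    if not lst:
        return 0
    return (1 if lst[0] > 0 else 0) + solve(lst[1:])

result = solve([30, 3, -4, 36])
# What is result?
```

Count of positive elements in [30, 3, -4, 36] = 3

Answer: 3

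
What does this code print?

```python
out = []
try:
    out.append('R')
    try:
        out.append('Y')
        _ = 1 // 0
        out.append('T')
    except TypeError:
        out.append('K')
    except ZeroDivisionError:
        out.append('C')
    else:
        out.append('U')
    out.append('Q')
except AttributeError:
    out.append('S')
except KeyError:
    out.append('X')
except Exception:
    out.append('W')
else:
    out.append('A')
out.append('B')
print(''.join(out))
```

Execution trace: 'R' (try body) → 'Y' (inner try body) → 'C' (inner except ZeroDivisionError) → 'Q' (try body, no exception) → 'A' (else) → 'B' (after the try/except). Output: RYCQAB

Answer: RYCQAB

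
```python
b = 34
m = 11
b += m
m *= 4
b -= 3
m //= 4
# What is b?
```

Trace:
`b = 34` → b = 34
`m = 11` → m = 11
`b += m` → b = 45
`m *= 4` → m = 44
`b -= 3` → b = 42
`m //= 4` → m = 11
So b = 42

Answer: 42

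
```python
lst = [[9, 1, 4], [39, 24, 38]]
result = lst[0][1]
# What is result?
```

Trace:
`lst = [[9, 1, 4], [39, 24, 38]]` → lst = [[9, 1, 4], [39, 24, 38]]
`result = lst[0][1]` → result = 1
So result = 1

Answer: 1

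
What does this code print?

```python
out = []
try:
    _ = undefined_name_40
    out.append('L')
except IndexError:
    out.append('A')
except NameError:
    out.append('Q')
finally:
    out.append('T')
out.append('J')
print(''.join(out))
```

Execution trace: 'Q' (except NameError) → 'T' (finally) → 'J' (after the try/except). Output: QTJ

Answer: QTJ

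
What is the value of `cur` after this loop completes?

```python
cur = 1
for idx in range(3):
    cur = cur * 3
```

Multiply by 3, 3 times: 1 * 3^3 = 27
`cur` takes the values: 1 → 3 → 9 → 27

Answer: 27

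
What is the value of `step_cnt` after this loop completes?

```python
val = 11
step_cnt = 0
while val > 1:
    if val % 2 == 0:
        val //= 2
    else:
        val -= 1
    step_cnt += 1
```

Steps to reduce 11 to 1
`step_cnt` takes the values: 0 → 1 → 2 → 3 → 4 → 5

Answer: 5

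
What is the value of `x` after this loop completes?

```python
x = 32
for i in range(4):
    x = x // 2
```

Halve 4 times: 32 // 2^4 = 2
`x` takes the values: 32 → 16 → 8 → 4 → 2

Answer: 2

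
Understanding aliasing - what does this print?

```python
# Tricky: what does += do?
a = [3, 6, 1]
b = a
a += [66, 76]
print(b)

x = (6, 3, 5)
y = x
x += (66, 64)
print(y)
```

Key concept: += behavior differs for mutable vs immutable.
Step by step:
`a = [3, 6, 1]` → a = [3, 6, 1]
`b = a` → b = [3, 6, 1] (same object as a)
`a += [66, 76]` → a = [3, 6, 1, 66, 76] (same object as b); b = [3, 6, 1, 66, 76] (same object as a)
`print(b)` → prints [3, 6, 1, 66, 76]
`x = (6, 3, 5)` → x = (6, 3, 5)
`y = x` → y = (6, 3, 5)
`x += (66, 64)` → x = (6, 3, 5, 66, 64)
`print(y)` → prints (6, 3, 5)

Answer:
[3, 6, 1, 66, 76]
(6, 3, 5)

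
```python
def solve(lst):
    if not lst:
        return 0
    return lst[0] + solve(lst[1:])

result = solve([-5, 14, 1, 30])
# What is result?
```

(-5) + 14 + 1 + 30 + 0 = 40

Answer: 40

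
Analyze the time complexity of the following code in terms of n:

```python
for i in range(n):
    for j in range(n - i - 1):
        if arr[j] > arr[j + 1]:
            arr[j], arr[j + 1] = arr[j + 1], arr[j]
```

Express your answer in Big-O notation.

This is Bubble sort. Time complexity: O(n²).

Answer: O(n²)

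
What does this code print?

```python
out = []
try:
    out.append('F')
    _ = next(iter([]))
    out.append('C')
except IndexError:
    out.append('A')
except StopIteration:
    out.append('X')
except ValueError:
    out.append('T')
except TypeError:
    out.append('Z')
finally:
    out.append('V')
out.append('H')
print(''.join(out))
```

Execution trace: 'F' (try body) → 'X' (except StopIteration) → 'V' (finally) → 'H' (after the try/except). Output: FXVH

Answer: FXVH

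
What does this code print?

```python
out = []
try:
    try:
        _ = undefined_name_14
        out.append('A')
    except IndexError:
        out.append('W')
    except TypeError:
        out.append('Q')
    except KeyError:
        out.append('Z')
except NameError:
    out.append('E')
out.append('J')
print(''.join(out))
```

Execution trace: 'E' (outer except NameError) → 'J' (after the try/except). Output: EJ

Answer: EJ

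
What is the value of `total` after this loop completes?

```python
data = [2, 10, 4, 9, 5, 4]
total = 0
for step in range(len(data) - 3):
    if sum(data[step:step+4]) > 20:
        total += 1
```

Count windows with sum > 20
`total` takes the values: 0 → 1 → 2 → 3

Answer: 3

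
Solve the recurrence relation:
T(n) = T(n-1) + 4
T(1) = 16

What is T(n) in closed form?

Unrolling: T(n) = T(1) + 4·(n-1) = 16 + 4(n-1) = 4n + 12.

Answer: T(n) = 4n + 12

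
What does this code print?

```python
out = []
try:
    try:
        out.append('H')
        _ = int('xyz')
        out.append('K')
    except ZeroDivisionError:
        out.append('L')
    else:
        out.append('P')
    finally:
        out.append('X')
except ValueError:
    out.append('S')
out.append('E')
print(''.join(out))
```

Execution trace: 'H' (try body) → 'X' (finally) → 'S' (outer except ValueError) → 'E' (after the try/except). Output: HXSE

Answer: HXSE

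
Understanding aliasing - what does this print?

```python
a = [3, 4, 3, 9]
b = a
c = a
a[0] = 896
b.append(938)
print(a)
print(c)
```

Key concept: multiple aliases.
Step by step:
`a = [3, 4, 3, 9]` → a = [3, 4, 3, 9]
`b = a` → b = [3, 4, 3, 9] (same object as a)
`c = a` → c = [3, 4, 3, 9] (same object as a, b)
`a[0] = 896` → a = [896, 4, 3, 9] (same object as b, c); b = [896, 4, 3, 9] (same object as a, c); c = [896, 4, 3, 9] (same object as a, b)
`b.append(938)` → a = [896, 4, 3, 9, 938] (same object as b, c); b = [896, 4, 3, 9, 938] (same object as a, c); c = [896, 4, 3, 9, 938] (same object as a, b)
`print(a)` → prints [896, 4, 3, 9, 938]
`print(c)` → prints [896, 4, 3, 9, 938]

Answer:
[896, 4, 3, 9, 938]
[896, 4, 3, 9, 938]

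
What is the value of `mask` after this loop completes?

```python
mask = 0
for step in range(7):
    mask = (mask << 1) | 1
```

Build 7 consecutive 1-bits: 0b1111111
`mask` takes the values: 0 → 1 → 3 → 7 → 15 → 31 → 63 → 127

Answer: 127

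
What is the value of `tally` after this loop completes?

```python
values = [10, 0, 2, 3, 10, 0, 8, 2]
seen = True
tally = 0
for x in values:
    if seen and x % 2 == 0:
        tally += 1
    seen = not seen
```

Count even values at even positions
`tally` takes the values: 0 → 1 → 2 → 3 → 4

Answer: 4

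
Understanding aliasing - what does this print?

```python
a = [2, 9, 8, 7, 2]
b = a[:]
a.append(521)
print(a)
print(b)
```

Key concept: slice [:] creates copy.
Step by step:
`a = [2, 9, 8, 7, 2]` → a = [2, 9, 8, 7, 2]
`b = a[:]` → b = [2, 9, 8, 7, 2]
`a.append(521)` → a = [2, 9, 8, 7, 2, 521]
`print(a)` → prints [2, 9, 8, 7, 2, 521]
`print(b)` → prints [2, 9, 8, 7, 2]

Answer:
[2, 9, 8, 7, 2, 521]
[2, 9, 8, 7, 2]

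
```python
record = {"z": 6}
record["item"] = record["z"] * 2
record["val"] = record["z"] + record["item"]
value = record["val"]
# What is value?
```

Trace:
`record = {"z": 6}` → record = {'z': 6}
`record["item"] = record["z"] * 2` → record = {'z': 6, 'item': 12}
`record["val"] = record["z"] + record["item"]` → record = {'z': 6, 'item': 12, 'val': 18}
`value = record["val"]` → value = 18
So value = 18

Answer: 18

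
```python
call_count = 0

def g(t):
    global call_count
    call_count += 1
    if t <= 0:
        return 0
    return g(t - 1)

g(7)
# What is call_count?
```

Linear recursion stepping by 1: 8 calls from t=7 down to ≤0.

Answer: 8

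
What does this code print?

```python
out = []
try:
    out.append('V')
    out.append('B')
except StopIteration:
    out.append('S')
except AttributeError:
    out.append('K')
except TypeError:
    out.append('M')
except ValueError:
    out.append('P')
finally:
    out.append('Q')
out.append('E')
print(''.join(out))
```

Execution trace: 'V' (try body) → 'B' (try body, no exception) → 'Q' (finally) → 'E' (after the try/except). Output: VBQE

Answer: VBQE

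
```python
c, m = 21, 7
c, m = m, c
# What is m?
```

Trace:
`c, m = 21, 7` → c = 21; m = 7
`c, m = m, c` → c = 7; m = 21
So m = 21

Answer: 21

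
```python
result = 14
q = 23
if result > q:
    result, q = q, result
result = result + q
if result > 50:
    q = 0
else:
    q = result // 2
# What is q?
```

Trace:
`result = 14` → result = 14
`q = 23` → q = 23
`if result > q: ...` → result > q is False → no variable changes
`result = result + q` → result = 37
`if result > 50: ...` → result > 50 is False, take else branch → q = 18
So q = 18

Answer: 18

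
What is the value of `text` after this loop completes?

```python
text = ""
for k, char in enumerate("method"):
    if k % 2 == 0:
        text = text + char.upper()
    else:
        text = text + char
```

Uppercase even positions in 'method'
`text` takes the values: "" → "M" → "Me" → "MeT" → "MeTh" → "MeThO" → "MeThOd"

Answer: "MeThOd"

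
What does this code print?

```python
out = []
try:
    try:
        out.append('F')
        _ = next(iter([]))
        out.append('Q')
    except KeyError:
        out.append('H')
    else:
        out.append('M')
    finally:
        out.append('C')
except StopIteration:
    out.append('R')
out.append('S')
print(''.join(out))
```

Execution trace: 'F' (try body) → 'C' (finally) → 'R' (outer except StopIteration) → 'S' (after the try/except). Output: FCRS

Answer: FCRS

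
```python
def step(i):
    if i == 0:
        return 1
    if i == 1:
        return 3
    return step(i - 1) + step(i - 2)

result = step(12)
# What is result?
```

Build up from base cases: step(0)=1, step(1)=3, step(2)=4, step(3)=7, step(4)=11, step(5)=18, step(6)=29, ..., step(12)=521

Answer: 521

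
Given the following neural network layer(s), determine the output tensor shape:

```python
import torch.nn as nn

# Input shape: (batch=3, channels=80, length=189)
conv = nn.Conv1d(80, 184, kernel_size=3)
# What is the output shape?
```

Input: (3, 80, 189) -> Output: (3, 184, 187)

Answer: (3, 184, 187)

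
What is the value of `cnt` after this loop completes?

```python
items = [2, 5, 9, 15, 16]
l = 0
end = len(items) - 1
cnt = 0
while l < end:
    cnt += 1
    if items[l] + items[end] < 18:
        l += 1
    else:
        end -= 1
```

Steps to find pair summing to 18
`cnt` takes the values: 0 → 1 → 2 → 3 → 4

Answer: 4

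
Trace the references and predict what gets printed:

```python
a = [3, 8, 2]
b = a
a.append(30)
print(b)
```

Key concept: basic list aliasing.
Step by step:
`a = [3, 8, 2]` → a = [3, 8, 2]
`b = a` → b = [3, 8, 2] (same object as a)
`a.append(30)` → a = [3, 8, 2, 30] (same object as b); b = [3, 8, 2, 30] (same object as a)
`print(b)` → prints [3, 8, 2, 30]

Answer: [3, 8, 2, 30]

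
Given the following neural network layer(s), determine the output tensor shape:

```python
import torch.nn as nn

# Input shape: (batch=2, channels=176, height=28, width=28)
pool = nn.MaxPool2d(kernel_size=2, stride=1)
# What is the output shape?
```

Input: (2, 176, 28, 28) -> Output: (2, 176, 27, 27)

Answer: (2, 176, 27, 27)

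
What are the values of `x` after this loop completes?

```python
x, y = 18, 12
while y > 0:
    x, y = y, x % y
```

GCD of 18 and 12
`x` takes the values: 18 → 12 → 6

Answer: 6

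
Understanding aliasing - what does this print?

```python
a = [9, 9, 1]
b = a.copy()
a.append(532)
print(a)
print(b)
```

Key concept: list.copy() creates independent copy.
Step by step:
`a = [9, 9, 1]` → a = [9, 9, 1]
`b = a.copy()` → b = [9, 9, 1]
`a.append(532)` → a = [9, 9, 1, 532]
`print(a)` → prints [9, 9, 1, 532]
`print(b)` → prints [9, 9, 1]

Answer:
[9, 9, 1, 532]
[9, 9, 1]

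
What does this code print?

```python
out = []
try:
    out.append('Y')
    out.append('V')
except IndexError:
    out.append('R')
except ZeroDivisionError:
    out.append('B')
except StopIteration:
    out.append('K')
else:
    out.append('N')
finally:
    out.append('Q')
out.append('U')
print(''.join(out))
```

Execution trace: 'Y' (try body) → 'V' (try body, no exception) → 'N' (else) → 'Q' (finally) → 'U' (after the try/except). Output: YVNQU

Answer: YVNQU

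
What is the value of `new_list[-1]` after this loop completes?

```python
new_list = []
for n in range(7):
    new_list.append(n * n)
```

Last element of squares 0 to 6
`new_list` takes the values: [] → [0] → [0, 1] → [0, 1, 4] → [0, 1, 4, 9] → [0, 1, 4, 9, 16] → [0, 1, 4, 9, 16, 25] → [0, 1, 4, 9, 16, 25, 36]
So `new_list[-1]` = 36

Answer: 36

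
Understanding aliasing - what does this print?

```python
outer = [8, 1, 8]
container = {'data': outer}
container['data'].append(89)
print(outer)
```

Key concept: dict holds reference to list.
Step by step:
`outer = [8, 1, 8]` → outer = [8, 1, 8]
`container = {'data': outer}` → container = {'data': [8, 1, 8]}
`container['data'].append(89)` → outer = [8, 1, 8, 89]; container = {'data': [8, 1, 8, 89]}
`print(outer)` → prints [8, 1, 8, 89]

Answer: [8, 1, 8, 89]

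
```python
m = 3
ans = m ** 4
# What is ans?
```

Trace:
`m = 3` → m = 3
`ans = m ** 4` → ans = 81
So ans = 81

Answer: 81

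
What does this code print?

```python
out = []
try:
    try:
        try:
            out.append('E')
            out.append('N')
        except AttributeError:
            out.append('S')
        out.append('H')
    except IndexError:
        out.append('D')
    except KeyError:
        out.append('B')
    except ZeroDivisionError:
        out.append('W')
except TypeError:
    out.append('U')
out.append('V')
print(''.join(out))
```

Execution trace: 'E' (inner try body) → 'N' (inner try body, no exception) → 'H' (try body, no exception) → 'V' (after the try/except). Output: ENHV

Answer: ENHV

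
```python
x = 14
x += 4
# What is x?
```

Trace:
`x = 14` → x = 14
`x += 4` → x = 18
So x = 18

Answer: 18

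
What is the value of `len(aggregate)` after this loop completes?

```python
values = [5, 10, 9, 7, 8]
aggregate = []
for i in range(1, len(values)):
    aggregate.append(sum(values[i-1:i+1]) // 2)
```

Number of 2-element averages
`aggregate` takes the values: [] → [7] → [7, 9] → [7, 9, 8] → [7, 9, 8, 7]
So `len(aggregate)` = 4

Answer: 4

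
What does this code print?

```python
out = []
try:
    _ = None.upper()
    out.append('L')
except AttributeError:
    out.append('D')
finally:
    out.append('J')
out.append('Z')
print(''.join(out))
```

Execution trace: 'D' (except AttributeError) → 'J' (finally) → 'Z' (after the try/except). Output: DJZ

Answer: DJZ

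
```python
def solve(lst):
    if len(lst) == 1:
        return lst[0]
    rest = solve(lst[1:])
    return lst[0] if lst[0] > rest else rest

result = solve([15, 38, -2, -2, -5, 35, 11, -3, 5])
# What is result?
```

Recursive max over [15, 38, -2, -2, -5, 35, 11, -3, 5] = 38

Answer: 38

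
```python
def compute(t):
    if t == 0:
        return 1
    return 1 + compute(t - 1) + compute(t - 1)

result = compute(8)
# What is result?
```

compute(t) = 1 + 2·compute(t-1), compute(0)=1. Closed form: (1+1)·2^8 - 1 = 511.

Answer: 511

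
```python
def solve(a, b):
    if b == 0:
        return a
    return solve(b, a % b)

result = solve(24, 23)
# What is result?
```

solve(24, 23) -> solve(23, 1) -> solve(1, 0) -> 1

Answer: 1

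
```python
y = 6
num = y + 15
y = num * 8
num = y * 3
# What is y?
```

Trace:
`y = 6` → y = 6
`num = y + 15` → num = 21
`y = num * 8` → y = 168
`num = y * 3` → num = 504
So y = 168

Answer: 168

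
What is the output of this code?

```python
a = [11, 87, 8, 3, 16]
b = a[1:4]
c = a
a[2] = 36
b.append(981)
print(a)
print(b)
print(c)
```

Key concept: slice vs alias.
Step by step:
`a = [11, 87, 8, 3, 16]` → a = [11, 87, 8, 3, 16]
`b = a[1:4]` → b = [87, 8, 3]
`c = a` → c = [11, 87, 8, 3, 16] (same object as a)
`a[2] = 36` → a = [11, 87, 36, 3, 16] (same object as c); c = [11, 87, 36, 3, 16] (same object as a)
`b.append(981)` → b = [87, 8, 3, 981]
`print(a)` → prints [11, 87, 36, 3, 16]
`print(b)` → prints [87, 8, 3, 981]
`print(c)` → prints [11, 87, 36, 3, 16]

Answer:
[11, 87, 36, 3, 16]
[87, 8, 3, 981]
[11, 87, 36, 3, 16]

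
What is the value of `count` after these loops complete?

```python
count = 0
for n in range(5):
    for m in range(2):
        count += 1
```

5 * 2 = 10
`count` takes the values: 0 → 1 → 2 → 3 → 4 → 5 → 6 → 7 → 8 → 9 → 10

Answer: 10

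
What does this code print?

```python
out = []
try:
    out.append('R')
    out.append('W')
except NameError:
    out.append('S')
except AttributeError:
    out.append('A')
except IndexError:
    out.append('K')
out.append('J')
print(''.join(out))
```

Execution trace: 'R' (try body) → 'W' (try body, no exception) → 'J' (after the try/except). Output: RWJ

Answer: RWJ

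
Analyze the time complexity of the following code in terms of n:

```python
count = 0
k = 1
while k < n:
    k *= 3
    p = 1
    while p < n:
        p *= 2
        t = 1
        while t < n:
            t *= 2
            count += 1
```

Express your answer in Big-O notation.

Each loop level contributes: log n × log n × log n. Multiplying the contributions gives O(log^3 n).

Answer: O(log^3 n)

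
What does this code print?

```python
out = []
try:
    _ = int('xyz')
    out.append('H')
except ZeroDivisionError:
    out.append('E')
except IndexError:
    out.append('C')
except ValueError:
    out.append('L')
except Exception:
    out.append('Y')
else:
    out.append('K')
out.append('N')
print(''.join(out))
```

Execution trace: 'L' (except ValueError) → 'N' (after the try/except). Output: LN

Answer: LN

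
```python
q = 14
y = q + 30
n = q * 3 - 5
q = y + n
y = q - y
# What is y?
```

Trace:
`q = 14` → q = 14
`y = q + 30` → y = 44
`n = q * 3 - 5` → n = 37
`q = y + n` → q = 81
`y = q - y` → y = 37
So y = 37

Answer: 37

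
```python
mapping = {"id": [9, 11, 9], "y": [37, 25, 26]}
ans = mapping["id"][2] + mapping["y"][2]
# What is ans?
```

Trace:
`mapping = {"id": [9, 11, 9], "y": [37, 25, 26]}` → mapping = {'id': [9, 11, 9], 'y': [37, 25, 26]}
`ans = mapping["id"][2] + mapping["y"][2]` → ans = 35
So ans = 35

Answer: 35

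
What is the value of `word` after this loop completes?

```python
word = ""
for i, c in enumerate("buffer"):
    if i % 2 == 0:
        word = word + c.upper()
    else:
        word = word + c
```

Uppercase even positions in 'buffer'
`word` takes the values: "" → "B" → "Bu" → "BuF" → "BuFf" → "BuFfE" → "BuFfEr"

Answer: "BuFfEr"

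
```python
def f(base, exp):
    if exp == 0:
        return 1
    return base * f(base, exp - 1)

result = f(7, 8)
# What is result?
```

f(7, 8) = 7 * 7 * 7 * 7 * 7 * 7 * 7 * 7 = 5764801

Answer: 5764801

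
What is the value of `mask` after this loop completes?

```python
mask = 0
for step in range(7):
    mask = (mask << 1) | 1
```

Build 7 consecutive 1-bits: 0b1111111
`mask` takes the values: 0 → 1 → 3 → 7 → 15 → 31 → 63 → 127

Answer: 127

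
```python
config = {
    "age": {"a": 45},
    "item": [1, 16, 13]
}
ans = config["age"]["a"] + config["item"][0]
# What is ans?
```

Trace:
`config = { ...` → config = {'age': {'a': 45}, 'item': [1, 16, 13]}
`ans = config["age"]["a"] + config["item"][0]` → ans = 46
So ans = 46

Answer: 46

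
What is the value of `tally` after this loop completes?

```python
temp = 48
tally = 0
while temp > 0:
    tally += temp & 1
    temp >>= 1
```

Count set bits in 48 (binary: 0b110000)
`tally` takes the values: 0 → 1 → 2

Answer: 2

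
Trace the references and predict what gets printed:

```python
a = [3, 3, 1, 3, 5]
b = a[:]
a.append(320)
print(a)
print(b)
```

Key concept: slice [:] creates copy.
Step by step:
`a = [3, 3, 1, 3, 5]` → a = [3, 3, 1, 3, 5]
`b = a[:]` → b = [3, 3, 1, 3, 5]
`a.append(320)` → a = [3, 3, 1, 3, 5, 320]
`print(a)` → prints [3, 3, 1, 3, 5, 320]
`print(b)` → prints [3, 3, 1, 3, 5]

Answer:
[3, 3, 1, 3, 5, 320]
[3, 3, 1, 3, 5]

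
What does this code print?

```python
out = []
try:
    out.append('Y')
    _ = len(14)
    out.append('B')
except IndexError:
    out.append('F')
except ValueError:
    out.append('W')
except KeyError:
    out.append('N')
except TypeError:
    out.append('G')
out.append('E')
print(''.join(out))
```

Execution trace: 'Y' (try body) → 'G' (except TypeError) → 'E' (after the try/except). Output: YGE

Answer: YGE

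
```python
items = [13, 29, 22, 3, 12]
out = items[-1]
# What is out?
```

Trace:
`items = [13, 29, 22, 3, 12]` → items = [13, 29, 22, 3, 12]
`out = items[-1]` → out = 12
So out = 12

Answer: 12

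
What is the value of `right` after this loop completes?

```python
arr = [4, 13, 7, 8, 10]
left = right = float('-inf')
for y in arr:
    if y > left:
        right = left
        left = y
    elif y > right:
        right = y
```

Second largest (with repeats) in [4, 13, 7, 8, 10]
`right` takes the values: -inf → 4 → 7 → 8 → 10

Answer: 10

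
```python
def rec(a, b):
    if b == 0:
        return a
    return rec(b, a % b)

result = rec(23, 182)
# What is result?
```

rec(23, 182) -> rec(182, 23) -> rec(23, 21) -> rec(21, 2) -> rec(2, 1) -> rec(1, 0) -> 1

Answer: 1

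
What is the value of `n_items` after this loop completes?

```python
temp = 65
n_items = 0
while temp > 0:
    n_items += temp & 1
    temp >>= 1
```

Count set bits in 65 (binary: 0b1000001)
`n_items` takes the values: 0 → 1 → 2

Answer: 2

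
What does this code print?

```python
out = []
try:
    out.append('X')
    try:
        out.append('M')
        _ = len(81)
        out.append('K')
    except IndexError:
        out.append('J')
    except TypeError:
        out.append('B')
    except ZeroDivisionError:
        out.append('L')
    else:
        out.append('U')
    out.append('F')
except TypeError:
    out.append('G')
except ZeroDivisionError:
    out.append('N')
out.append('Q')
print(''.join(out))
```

Execution trace: 'X' (try body) → 'M' (inner try body) → 'B' (inner except TypeError) → 'F' (try body, no exception) → 'Q' (after the try/except). Output: XMBFQ

Answer: XMBFQ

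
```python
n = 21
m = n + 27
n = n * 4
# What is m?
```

Trace:
`n = 21` → n = 21
`m = n + 27` → m = 48
`n = n * 4` → n = 84
So m = 48

Answer: 48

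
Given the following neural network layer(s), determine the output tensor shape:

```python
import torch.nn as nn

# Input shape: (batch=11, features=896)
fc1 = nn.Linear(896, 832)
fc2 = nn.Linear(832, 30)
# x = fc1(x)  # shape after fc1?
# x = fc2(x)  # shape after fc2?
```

Input: (11, 896) -> after fc1: (11, 832) -> Output: (11, 30)

Answer: (11, 30)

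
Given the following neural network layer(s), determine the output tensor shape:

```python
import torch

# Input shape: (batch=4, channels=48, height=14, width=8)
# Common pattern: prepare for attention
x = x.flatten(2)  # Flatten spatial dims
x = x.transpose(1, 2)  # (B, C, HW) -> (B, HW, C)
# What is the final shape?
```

Input: (4, 48, 14, 8) -> after flatten(2): (4, 48, 112) -> Output: (4, 112, 48)

Answer: (4, 112, 48)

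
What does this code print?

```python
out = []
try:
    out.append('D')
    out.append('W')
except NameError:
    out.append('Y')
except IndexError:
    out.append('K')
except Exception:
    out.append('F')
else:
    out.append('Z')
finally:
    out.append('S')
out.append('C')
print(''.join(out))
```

Execution trace: 'D' (try body) → 'W' (try body, no exception) → 'Z' (else) → 'S' (finally) → 'C' (after the try/except). Output: DWZSC

Answer: DWZSC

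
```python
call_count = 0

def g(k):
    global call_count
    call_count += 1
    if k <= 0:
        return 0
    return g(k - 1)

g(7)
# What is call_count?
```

Linear recursion stepping by 1: 8 calls from k=7 down to ≤0.

Answer: 8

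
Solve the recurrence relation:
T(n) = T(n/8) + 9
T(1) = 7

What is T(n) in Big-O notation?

Each step divides n by 8 and adds 9. After log_8(n) steps we reach T(1)=7. So T(n) = 9·log_8(n) + 7 = O(log n).

Answer: O(log n)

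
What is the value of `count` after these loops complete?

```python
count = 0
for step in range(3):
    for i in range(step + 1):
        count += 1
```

Triangle: 1 + 2 + ... + 3
`count` takes the values: 0 → 1 → 2 → 3 → 4 → 5 → 6

Answer: 6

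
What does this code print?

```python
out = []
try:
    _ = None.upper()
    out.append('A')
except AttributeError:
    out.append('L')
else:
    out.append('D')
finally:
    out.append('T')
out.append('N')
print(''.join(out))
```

Execution trace: 'L' (except AttributeError) → 'T' (finally) → 'N' (after the try/except). Output: LTN

Answer: LTN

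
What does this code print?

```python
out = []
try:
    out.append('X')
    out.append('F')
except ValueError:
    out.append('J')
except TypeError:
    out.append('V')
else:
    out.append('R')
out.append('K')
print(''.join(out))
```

Execution trace: 'X' (try body) → 'F' (try body, no exception) → 'R' (else) → 'K' (after the try/except). Output: XFRK

Answer: XFRK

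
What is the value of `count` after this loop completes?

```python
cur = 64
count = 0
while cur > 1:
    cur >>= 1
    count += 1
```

Count right shifts until 1
`count` takes the values: 0 → 1 → 2 → 3 → 4 → 5 → 6

Answer: 6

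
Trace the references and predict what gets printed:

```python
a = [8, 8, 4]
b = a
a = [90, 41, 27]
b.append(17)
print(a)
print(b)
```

Key concept: rebinding vs mutation: a is rebound to a new list, b still points at the original.
Step by step:
`a = [8, 8, 4]` → a = [8, 8, 4]
`b = a` → b = [8, 8, 4] (same object as a)
`a = [90, 41, 27]` → a = [90, 41, 27]
`b.append(17)` → b = [8, 8, 4, 17]
`print(a)` → prints [90, 41, 27]
`print(b)` → prints [8, 8, 4, 17]

Answer:
[90, 41, 27]
[8, 8, 4, 17]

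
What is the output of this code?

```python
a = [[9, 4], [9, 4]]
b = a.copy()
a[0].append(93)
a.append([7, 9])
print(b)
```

Key concept: shallow copy with nested lists.
Step by step:
`a = [[9, 4], [9, 4]]` → a = [[9, 4], [9, 4]]
`b = a.copy()` → b = [[9, 4], [9, 4]]
`a[0].append(93)` → a = [[9, 4, 93], [9, 4]]; b = [[9, 4, 93], [9, 4]]
`a.append([7, 9])` → a = [[9, 4, 93], [9, 4], [7, 9]]
`print(b)` → prints [[9, 4, 93], [9, 4]]

Answer: [[9, 4, 93], [9, 4]]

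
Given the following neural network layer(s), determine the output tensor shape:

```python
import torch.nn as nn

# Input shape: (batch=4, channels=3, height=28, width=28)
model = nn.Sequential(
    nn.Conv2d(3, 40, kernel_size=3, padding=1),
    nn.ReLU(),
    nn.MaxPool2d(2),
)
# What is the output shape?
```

Input: (4, 3, 28, 28) -> after Conv2d: (4, 40, 28, 28) -> after ReLU: (4, 40, 28, 28) -> Output: (4, 40, 14, 14)

Answer: (4, 40, 14, 14)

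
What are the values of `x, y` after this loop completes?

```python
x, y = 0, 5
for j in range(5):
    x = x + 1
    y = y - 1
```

x goes 0→5, y goes 5→0
`x, y` takes the values: (0, 5) → (1, 5) → (1, 4) → (2, 4) → (2, 3) → (3, 3) → (3, 2) → (4, 2) → (4, 1) → (5, 1) → (5, 0)

Answer: 5, 0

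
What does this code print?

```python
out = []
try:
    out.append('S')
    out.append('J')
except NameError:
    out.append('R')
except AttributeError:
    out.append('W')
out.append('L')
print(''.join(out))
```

Execution trace: 'S' (try body) → 'J' (try body, no exception) → 'L' (after the try/except). Output: SJL

Answer: SJL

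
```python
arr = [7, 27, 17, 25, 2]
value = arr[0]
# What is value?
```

Trace:
`arr = [7, 27, 17, 25, 2]` → arr = [7, 27, 17, 25, 2]
`value = arr[0]` → value = 7
So value = 7

Answer: 7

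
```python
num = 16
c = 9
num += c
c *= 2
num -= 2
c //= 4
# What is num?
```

Trace:
`num = 16` → num = 16
`c = 9` → c = 9
`num += c` → num = 25
`c *= 2` → c = 18
`num -= 2` → num = 23
`c //= 4` → c = 4
So num = 23

Answer: 23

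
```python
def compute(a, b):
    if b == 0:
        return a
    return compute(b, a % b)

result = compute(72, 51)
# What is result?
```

compute(72, 51) -> compute(51, 21) -> compute(21, 9) -> compute(9, 3) -> compute(3, 0) -> 3

Answer: 3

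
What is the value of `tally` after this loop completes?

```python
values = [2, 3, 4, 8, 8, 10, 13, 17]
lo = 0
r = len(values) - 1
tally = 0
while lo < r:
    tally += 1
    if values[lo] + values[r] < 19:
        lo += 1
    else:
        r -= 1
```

Steps to find pair summing to 19
`tally` takes the values: 0 → 1 → 2 → 3 → 4 → 5 → 6 → 7

Answer: 7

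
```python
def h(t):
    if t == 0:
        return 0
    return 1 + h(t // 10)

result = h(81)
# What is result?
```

Count of digits of 81: 2

Answer: 2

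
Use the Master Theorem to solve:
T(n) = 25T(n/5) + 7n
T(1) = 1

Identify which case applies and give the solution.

a=25, b=5, f(n)=7n. log_5(25) = 2. Since c=1 < 2, Case 1 applies: T(n) = Θ(n^log_b(a)) = O(n^2).

Answer: O(n^2) - Case 1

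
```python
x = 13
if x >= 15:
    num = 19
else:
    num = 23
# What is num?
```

Trace:
`x = 13` → x = 13
`if x >= 15: ...` → x >= 15 is False, take else branch → num = 23
So num = 23

Answer: 23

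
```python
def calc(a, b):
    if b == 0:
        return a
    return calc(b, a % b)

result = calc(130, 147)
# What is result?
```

calc(130, 147) -> calc(147, 130) -> calc(130, 17) -> calc(17, 11) -> calc(11, 6) -> calc(6, 5) -> calc(5, 1) -> calc(1, 0) -> 1

Answer: 1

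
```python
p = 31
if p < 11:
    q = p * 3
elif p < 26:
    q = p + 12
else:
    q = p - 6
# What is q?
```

Trace:
`p = 31` → p = 31
`if p < 11: ...` → p < 11 is False, p < 26 is False, take else branch → q = 25
So q = 25

Answer: 25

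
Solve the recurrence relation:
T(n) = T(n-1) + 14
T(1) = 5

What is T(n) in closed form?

Unrolling: T(n) = T(1) + 14·(n-1) = 5 + 14(n-1) = 14n - 9.

Answer: T(n) = 14n - 9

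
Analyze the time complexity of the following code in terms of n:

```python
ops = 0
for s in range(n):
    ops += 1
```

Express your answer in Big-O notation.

Each loop level contributes: n. Multiplying the contributions gives O(n).

Answer: O(n)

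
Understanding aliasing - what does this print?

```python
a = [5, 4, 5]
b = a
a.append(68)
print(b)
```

Key concept: basic list aliasing.
Step by step:
`a = [5, 4, 5]` → a = [5, 4, 5]
`b = a` → b = [5, 4, 5] (same object as a)
`a.append(68)` → a = [5, 4, 5, 68] (same object as b); b = [5, 4, 5, 68] (same object as a)
`print(b)` → prints [5, 4, 5, 68]

Answer: [5, 4, 5, 68]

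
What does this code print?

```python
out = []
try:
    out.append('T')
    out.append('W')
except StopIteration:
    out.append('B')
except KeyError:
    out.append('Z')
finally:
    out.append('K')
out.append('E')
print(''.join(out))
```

Execution trace: 'T' (try body) → 'W' (try body, no exception) → 'K' (finally) → 'E' (after the try/except). Output: TWKE

Answer: TWKE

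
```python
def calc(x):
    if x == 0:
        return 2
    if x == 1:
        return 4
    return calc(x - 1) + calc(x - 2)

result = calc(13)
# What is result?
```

Build up from base cases: calc(0)=2, calc(1)=4, calc(2)=6, calc(3)=10, calc(4)=16, calc(5)=26, calc(6)=42, ..., calc(13)=1220

Answer: 1220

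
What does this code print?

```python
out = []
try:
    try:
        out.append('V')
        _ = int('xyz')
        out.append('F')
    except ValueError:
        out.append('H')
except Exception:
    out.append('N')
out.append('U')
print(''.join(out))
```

Execution trace: 'V' (inner try body) → 'H' (inner except ValueError) → 'U' (after the try/except). Output: VHU

Answer: VHU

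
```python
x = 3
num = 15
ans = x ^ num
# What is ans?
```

Trace:
`x = 3` → x = 3
`num = 15` → num = 15
`ans = x ^ num` → ans = 12
So ans = 12

Answer: 12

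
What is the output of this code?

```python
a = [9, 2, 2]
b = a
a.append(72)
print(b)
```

Key concept: basic list aliasing.
Step by step:
`a = [9, 2, 2]` → a = [9, 2, 2]
`b = a` → b = [9, 2, 2] (same object as a)
`a.append(72)` → a = [9, 2, 2, 72] (same object as b); b = [9, 2, 2, 72] (same object as a)
`print(b)` → prints [9, 2, 2, 72]

Answer: [9, 2, 2, 72]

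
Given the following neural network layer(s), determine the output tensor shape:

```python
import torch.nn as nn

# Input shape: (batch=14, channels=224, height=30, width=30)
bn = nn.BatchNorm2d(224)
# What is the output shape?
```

Input: (14, 224, 30, 30) -> Output: (14, 224, 30, 30)

Answer: (14, 224, 30, 30)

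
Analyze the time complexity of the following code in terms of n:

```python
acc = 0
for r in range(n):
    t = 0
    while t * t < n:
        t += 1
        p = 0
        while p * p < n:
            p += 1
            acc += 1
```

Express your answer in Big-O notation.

Each loop level contributes: n × √n × √n. Multiplying the contributions gives O(n^2).

Answer: O(n^2)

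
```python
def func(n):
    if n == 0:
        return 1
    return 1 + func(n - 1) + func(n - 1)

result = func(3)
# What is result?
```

func(n) = 1 + 2·func(n-1), func(0)=1. Closed form: (1+1)·2^3 - 1 = 15.

Answer: 15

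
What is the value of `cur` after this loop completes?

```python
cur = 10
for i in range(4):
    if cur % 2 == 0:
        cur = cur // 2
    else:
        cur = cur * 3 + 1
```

Collatz-style transformation from 10
`cur` takes the values: 10 → 5 → 16 → 8 → 4

Answer: 4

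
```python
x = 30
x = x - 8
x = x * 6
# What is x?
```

Trace:
`x = 30` → x = 30
`x = x - 8` → x = 22
`x = x * 6` → x = 132
So x = 132

Answer: 132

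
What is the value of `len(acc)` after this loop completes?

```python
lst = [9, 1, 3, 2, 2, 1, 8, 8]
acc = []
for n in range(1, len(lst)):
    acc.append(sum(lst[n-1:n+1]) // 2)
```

Number of 2-element averages
`acc` takes the values: [] → [5] → [5, 2] → [5, 2, 2] → [5, 2, 2, 2] → [5, 2, 2, 2, 1] → [5, 2, 2, 2, 1, 4] → [5, 2, 2, 2, 1, 4, 8]
So `len(acc)` = 7

Answer: 7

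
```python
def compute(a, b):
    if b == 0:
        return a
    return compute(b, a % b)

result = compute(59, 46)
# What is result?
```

compute(59, 46) -> compute(46, 13) -> compute(13, 7) -> compute(7, 6) -> compute(6, 1) -> compute(1, 0) -> 1

Answer: 1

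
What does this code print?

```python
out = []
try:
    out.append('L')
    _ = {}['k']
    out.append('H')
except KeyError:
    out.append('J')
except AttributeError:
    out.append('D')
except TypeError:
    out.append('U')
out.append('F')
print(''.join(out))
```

Execution trace: 'L' (try body) → 'J' (except KeyError) → 'F' (after the try/except). Output: LJF

Answer: LJF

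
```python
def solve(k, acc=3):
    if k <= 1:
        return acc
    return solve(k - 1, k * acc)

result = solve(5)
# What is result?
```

Accumulator trace (n, acc): (5, 3) -> (4, 15) -> (3, 60) -> (2, 180) -> (1, 360) -> return 360

Answer: 360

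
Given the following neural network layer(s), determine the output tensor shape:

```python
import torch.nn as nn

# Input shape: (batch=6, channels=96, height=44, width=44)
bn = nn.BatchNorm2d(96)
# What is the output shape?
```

Input: (6, 96, 44, 44) -> Output: (6, 96, 44, 44)

Answer: (6, 96, 44, 44)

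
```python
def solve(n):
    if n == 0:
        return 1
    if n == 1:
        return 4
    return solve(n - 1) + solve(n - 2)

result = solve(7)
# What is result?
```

Build up from base cases: solve(0)=1, solve(1)=4, solve(2)=5, solve(3)=9, solve(4)=14, solve(5)=23, solve(6)=37, ..., solve(7)=60

Answer: 60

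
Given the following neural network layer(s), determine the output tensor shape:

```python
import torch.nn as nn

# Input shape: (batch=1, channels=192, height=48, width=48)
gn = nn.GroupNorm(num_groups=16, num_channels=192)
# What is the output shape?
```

Input: (1, 192, 48, 48) -> Output: (1, 192, 48, 48)

Answer: (1, 192, 48, 48)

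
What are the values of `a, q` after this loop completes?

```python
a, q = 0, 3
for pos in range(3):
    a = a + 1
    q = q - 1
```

a goes 0→3, q goes 3→0
`a, q` takes the values: (0, 3) → (1, 3) → (1, 2) → (2, 2) → (2, 1) → (3, 1) → (3, 0)

Answer: 3, 0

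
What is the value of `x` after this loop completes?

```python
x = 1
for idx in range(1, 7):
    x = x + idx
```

Start at 1, add 1 through 6
`x` takes the values: 1 → 2 → 4 → 7 → 11 → 16 → 22

Answer: 22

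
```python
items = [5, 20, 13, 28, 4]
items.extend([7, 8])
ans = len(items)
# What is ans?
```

Trace:
`items = [5, 20, 13, 28, 4]` → items = [5, 20, 13, 28, 4]
`items.extend([7, 8])` → items = [5, 20, 13, 28, 4, 7, 8]
`ans = len(items)` → ans = 7
So ans = 7

Answer: 7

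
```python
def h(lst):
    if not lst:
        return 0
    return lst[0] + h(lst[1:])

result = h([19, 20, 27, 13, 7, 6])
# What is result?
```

19 + 20 + 27 + 13 + 7 + 6 + 0 = 92

Answer: 92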